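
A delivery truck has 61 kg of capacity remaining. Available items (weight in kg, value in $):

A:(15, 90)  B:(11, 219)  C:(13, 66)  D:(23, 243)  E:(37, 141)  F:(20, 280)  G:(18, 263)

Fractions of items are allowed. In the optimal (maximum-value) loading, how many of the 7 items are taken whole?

3

Greedy by value/weight ratio, highest first.
Ratios (sorted): B 19.91, G 14.61, F 14.00, D 10.57, A 6.00, C 5.08, E 3.81
take B (11 @ 219); take G (18 @ 263); take F (20 @ 280); take 12/23 of D → 126.78. Capacity used 61/61.
3 item(s) taken whole; one partial (take 12/23 of D).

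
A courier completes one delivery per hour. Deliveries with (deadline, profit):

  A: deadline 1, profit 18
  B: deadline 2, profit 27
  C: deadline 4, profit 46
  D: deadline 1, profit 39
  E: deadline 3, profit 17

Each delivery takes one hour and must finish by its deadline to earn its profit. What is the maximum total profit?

Take jobs in profit order; each goes to the latest open slot no later than its deadline.
Profit order: C=46 D=39 B=27 A=18 E=17
Assign: C→slot 4, D→slot 1, B→slot 2, A skipped, E→slot 3.
Slots: [1:D] [2:B] [3:E] [4:C]
Profit = 39 + 27 + 17 + 46 = 129

129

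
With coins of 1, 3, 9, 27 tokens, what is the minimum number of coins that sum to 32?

Greedy: take as many of the largest coin as possible, then repeat with the remainder.
32 − 1×27→5 − 1×3→2 − 2×1→0
Total coins = 1 + 1 + 2 = 4

4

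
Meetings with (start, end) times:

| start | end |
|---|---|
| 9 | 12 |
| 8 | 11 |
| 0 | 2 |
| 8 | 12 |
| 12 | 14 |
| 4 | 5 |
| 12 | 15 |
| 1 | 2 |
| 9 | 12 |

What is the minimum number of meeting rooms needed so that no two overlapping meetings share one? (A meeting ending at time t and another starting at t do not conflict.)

The answer is the maximum number of intervals overlapping at any instant.
Events (time:±→running): 0:+→1 1:+→2 2:-→1 2:-→0 4:+→1 5:-→0 8:+→1 8:+→2 9:+→3 9:+→4 … peak 4.

4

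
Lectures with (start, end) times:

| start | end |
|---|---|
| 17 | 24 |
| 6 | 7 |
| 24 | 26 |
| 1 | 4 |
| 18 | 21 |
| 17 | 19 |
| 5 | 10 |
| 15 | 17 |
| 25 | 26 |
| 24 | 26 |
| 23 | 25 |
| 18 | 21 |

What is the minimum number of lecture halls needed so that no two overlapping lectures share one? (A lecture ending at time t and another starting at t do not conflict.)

Count concurrent intervals with a sweep; the peak is the room count.
starts: [1, 5, 6, 15, 17, 17, 18, 18, 23, 24, 24, 25]
ends:   [4, 7, 10, 17, 19, 21, 21, 24, 25, 26, 26, 26]
s1→1 e4→0 s5→1 s6→2 e7→1 e10→0 s15→1 e17→0 s17→1 s17→2 s18→3 s18→4  — peak 4.

4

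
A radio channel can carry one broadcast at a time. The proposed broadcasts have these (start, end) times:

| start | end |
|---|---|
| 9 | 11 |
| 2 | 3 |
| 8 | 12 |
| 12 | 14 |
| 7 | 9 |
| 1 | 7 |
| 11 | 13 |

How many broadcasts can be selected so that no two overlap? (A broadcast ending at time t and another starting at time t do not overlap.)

4

Greedy by earliest finish: after sorting by end time, pick each interval compatible with the last pick.
By end time: (2,3), (1,7), (7,9), (9,11), (8,12), (11,13), (12,14).
Pick (2,3); next start ≥ 3 → (7,9); next start ≥ 9 → (9,11); next start ≥ 11 → (11,13).
Selected 4 broadcasts.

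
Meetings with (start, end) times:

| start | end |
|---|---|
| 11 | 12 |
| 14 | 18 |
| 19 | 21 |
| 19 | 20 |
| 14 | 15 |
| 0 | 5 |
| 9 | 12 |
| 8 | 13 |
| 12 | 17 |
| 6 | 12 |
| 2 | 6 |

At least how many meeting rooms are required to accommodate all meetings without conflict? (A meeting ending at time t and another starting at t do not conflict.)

4

The answer is the maximum number of intervals overlapping at any instant.
Events (time:±→running): 0:+→1 2:+→2 5:-→1 6:-→0 6:+→1 8:+→2 9:+→3 11:+→4 … peak 4.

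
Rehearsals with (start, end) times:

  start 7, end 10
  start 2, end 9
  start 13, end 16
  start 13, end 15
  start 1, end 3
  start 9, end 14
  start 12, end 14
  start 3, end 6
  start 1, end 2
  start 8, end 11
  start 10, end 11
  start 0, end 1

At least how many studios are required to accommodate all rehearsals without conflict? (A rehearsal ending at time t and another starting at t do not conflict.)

Count concurrent intervals with a sweep; the peak is the room count.
Events (time:±→running): 0:+→1 1:-→0 1:+→1 1:+→2 2:-→1 2:+→2 3:-→1 3:+→2 6:-→1 7:+→2 8:+→3 9:-→2 9:+→3 10:-→2 10:+→3 11:-→2 11:-→1 12:+→2 13:+→3 13:+→4 … peak 4.

4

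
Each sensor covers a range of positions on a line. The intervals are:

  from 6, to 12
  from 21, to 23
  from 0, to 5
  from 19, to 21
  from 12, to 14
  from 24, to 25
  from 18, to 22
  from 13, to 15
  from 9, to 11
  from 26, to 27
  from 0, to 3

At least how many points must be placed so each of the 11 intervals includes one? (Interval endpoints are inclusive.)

6

Sort by right endpoint; whenever an interval is uncovered, place a point at its right end.
By right end: [0,3]  [0,5]  [9,11]  [6,12]  [12,14]  [13,15]  [19,21]  [18,22]  [21,23]  [24,25]  [26,27]
[0,3] uncovered → point at 3; [9,11] uncovered → point at 11; [12,14] uncovered → point at 14; [19,21] uncovered → point at 21; [24,25] uncovered → point at 25; [26,27] uncovered → point at 27.
Points: 3, 11, 14, 21, 25, 27 (6 total).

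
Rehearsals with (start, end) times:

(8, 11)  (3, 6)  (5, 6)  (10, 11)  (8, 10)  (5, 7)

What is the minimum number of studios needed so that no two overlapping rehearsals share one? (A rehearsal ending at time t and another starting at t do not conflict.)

3

The answer is the maximum number of intervals overlapping at any instant.
Events (time:±→running): 3:+→1 5:+→2 5:+→3 … peak 3.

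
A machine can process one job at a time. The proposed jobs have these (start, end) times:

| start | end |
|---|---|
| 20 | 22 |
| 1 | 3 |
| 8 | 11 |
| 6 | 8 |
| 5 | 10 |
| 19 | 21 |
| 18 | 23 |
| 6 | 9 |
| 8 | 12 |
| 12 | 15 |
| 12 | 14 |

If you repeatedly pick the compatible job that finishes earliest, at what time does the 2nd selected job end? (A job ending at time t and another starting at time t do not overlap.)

Order by finish time; keep every interval that doesn't clash with the previous kept one.
By end time: (1,3), (6,8), (6,9), (5,10), (8,11), (8,12), (12,14), (12,15), (19,21), (20,22), (18,23).
Pick (1,3); next start ≥ 3 → (6,8); next start ≥ 8 → (8,11); next start ≥ 11 → (12,14); next start ≥ 14 → (19,21).
Selected: (1,3) (6,8) (8,11) (12,14) (19,21)

8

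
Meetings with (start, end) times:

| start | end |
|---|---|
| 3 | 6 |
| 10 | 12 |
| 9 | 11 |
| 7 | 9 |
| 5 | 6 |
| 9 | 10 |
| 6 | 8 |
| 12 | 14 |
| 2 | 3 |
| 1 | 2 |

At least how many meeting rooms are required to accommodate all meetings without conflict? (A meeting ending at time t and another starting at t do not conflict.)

2

starts: [1, 2, 3, 5, 6, 7, 9, 9, 10, 12]
ends:   [2, 3, 6, 6, 8, 9, 10, 11, 12, 14]
s1→1 e2→0 s2→1 e3→0 s3→1 s5→2  — peak 2.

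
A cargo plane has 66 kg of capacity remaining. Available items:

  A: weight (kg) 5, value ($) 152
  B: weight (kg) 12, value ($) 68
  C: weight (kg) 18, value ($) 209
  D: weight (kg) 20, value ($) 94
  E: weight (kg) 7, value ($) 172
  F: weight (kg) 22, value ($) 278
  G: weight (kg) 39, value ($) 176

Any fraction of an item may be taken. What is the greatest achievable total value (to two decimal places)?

888.40

Greedy by value/weight ratio, highest first.
Order: A (152/5=30.40) > E (172/7=24.57) > F (278/22=12.64) > C (209/18=11.61) > B (68/12=5.67) > D (94/20=4.70) > G (176/39=4.51)
Fill: take A (5 @ 152) → take E (7 @ 172) → take F (22 @ 278) → take C (18 @ 209) → take B (12 @ 68) → take 2/20 of D → 9.40; 66/66 used.
Total value = 888.40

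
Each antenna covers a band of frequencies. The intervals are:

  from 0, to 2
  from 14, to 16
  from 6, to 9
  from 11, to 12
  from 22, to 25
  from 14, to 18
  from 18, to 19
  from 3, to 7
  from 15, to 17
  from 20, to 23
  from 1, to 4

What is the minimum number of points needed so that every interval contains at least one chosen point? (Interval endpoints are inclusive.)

6

Sort by right endpoint; whenever an interval is uncovered, place a point at its right end.
By right end: [0,2]  [1,4]  [3,7]  [6,9]  [11,12]  [14,16]  [15,17]  [14,18]  [18,19]  [20,23]  [22,25]
[0,2] uncovered → point at 2; [3,7] uncovered → point at 7; [11,12] uncovered → point at 12; [14,16] uncovered → point at 16; [18,19] uncovered → point at 19; [20,23] uncovered → point at 23.
Points: 2, 7, 12, 16, 19, 23 (6 total).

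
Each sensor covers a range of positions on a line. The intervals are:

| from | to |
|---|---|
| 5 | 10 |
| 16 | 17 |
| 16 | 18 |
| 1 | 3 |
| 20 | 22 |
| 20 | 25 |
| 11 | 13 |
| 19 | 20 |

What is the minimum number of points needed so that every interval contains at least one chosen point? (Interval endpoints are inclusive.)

Sort by right endpoint; whenever an interval is uncovered, place a point at its right end.
By right end: [1,3]  [5,10]  [11,13]  [16,17]  [16,18]  [19,20]  [20,22]  [20,25]
[1,3] uncovered → point at 3; [5,10] uncovered → point at 10; [11,13] uncovered → point at 13; [16,17] uncovered → point at 17; [19,20] uncovered → point at 20.
Points: 3, 10, 13, 17, 20 (5 total).

5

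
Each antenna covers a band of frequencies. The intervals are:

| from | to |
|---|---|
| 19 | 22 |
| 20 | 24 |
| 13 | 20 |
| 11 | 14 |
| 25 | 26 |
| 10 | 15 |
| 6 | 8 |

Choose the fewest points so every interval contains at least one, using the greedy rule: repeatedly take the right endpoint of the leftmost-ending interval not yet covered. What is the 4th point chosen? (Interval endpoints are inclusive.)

26

By right end: [6,8]  [11,14]  [10,15]  [13,20]  [19,22]  [20,24]  [25,26]
[6,8] uncovered → point at 8; [11,14] uncovered → point at 14; [19,22] uncovered → point at 22; [25,26] uncovered → point at 26.
Points: 8, 14, 22, 26 (4 total).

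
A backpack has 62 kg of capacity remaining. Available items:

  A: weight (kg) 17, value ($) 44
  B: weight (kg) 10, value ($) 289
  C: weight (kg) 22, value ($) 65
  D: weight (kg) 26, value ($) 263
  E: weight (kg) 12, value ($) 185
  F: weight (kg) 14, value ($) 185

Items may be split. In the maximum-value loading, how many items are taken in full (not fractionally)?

Ratios (sorted): B 28.90, E 15.42, F 13.21, D 10.12, C 2.95, A 2.59
take B (10 @ 289); take E (12 @ 185); take F (14 @ 185); take D (26 @ 263). Capacity used 62/62.
4 item(s) taken whole.

4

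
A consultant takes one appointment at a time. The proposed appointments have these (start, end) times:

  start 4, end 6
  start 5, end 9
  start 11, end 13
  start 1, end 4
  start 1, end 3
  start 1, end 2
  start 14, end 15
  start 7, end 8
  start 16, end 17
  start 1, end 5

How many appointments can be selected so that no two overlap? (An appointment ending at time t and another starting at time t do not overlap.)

By end time: (1,2), (1,3), (1,4), (1,5), (4,6), (7,8), (5,9), (11,13), (14,15), (16,17).
Pick (1,2); next start ≥ 2 → (4,6); next start ≥ 6 → (7,8); next start ≥ 8 → (11,13); next start ≥ 13 → (14,15); next start ≥ 15 → (16,17).
Selected 6 appointments.

6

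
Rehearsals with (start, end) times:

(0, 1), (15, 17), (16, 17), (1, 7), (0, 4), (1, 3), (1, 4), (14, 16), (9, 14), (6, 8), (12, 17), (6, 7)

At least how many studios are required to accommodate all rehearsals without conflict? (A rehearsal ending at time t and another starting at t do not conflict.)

Count concurrent intervals with a sweep; the peak is the room count.
starts: [0, 0, 1, 1, 1, 6, 6, 9, 12, 14, 15, 16]
ends:   [1, 3, 4, 4, 7, 7, 8, 14, 16, 17, 17, 17]
s0→1 s0→2 e1→1 s1→2 s1→3 s1→4  — peak 4.

4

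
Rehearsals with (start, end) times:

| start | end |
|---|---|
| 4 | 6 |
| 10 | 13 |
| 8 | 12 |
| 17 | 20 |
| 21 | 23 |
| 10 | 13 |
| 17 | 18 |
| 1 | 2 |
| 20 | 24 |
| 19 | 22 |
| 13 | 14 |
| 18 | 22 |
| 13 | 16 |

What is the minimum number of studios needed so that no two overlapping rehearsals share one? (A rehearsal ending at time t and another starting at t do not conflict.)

starts: [1, 4, 8, 10, 10, 13, 13, 17, 17, 18, 19, 20, 21]
ends:   [2, 6, 12, 13, 13, 14, 16, 18, 20, 22, 22, 23, 24]
s1→1 e2→0 s4→1 e6→0 s8→1 s10→2 s10→3 e12→2 e13→1 e13→0 s13→1 s13→2 e14→1 e16→0 s17→1 s17→2 e18→1 s18→2 s19→3 e20→2 s20→3 s21→4  — peak 4.

4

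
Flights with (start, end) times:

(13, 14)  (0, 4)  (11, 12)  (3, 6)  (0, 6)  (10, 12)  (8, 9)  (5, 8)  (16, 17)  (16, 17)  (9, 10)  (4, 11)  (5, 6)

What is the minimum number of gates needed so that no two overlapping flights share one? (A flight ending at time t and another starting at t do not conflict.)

starts: [0, 0, 3, 4, 5, 5, 8, 9, 10, 11, 13, 16, 16]
ends:   [4, 6, 6, 6, 8, 9, 10, 11, 12, 12, 14, 17, 17]
s0→1 s0→2 s3→3 e4→2 s4→3 s5→4 s5→5  — peak 5.

5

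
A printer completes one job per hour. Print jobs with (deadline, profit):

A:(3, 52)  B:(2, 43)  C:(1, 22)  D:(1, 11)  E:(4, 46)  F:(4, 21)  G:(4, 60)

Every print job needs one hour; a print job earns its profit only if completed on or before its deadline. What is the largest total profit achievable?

201

Sort by profit descending; place each in the latest free slot ≤ its deadline.
By profit: G(d4,60), A(d3,52), E(d4,46), B(d2,43), C(d1,22), F(d4,21), D(d1,11)
G→slot 4; A→slot 3; E→slot 2; B→slot 1; C skipped; F skipped; D skipped.
Profit = 43 + 46 + 52 + 60 = 201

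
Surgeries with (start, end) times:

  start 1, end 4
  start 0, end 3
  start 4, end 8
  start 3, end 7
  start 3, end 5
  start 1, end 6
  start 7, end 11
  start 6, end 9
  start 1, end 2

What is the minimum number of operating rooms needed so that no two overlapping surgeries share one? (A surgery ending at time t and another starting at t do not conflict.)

The answer is the maximum number of intervals overlapping at any instant.
starts: [0, 1, 1, 1, 3, 3, 4, 6, 7]
ends:   [2, 3, 4, 5, 6, 7, 8, 9, 11]
s0→1 s1→2 s1→3 s1→4  — peak 4.

4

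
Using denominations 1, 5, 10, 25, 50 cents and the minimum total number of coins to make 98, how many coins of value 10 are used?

2

Greedy: take as many of the largest coin as possible, then repeat with the remainder.
98 = 1×50 + 1×25 + 2×10 + 3×1
Count of 10: 2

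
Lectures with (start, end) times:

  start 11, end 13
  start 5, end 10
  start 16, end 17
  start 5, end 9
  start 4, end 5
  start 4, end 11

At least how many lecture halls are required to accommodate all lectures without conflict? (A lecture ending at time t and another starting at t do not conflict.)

starts: [4, 4, 5, 5, 11, 16]
ends:   [5, 9, 10, 11, 13, 17]
s4→1 s4→2 e5→1 s5→2 s5→3  — peak 3.

3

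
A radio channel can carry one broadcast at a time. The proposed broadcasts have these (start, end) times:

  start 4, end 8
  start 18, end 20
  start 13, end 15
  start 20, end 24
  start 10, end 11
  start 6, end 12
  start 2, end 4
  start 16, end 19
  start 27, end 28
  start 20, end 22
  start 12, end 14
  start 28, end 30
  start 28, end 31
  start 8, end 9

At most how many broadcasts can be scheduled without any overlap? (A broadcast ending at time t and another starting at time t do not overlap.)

9

Sorted by end: (2,4)  (4,8)  (8,9)  (10,11)  (6,12)  (12,14)  (13,15)  (16,19)  (18,20)  (20,22)  (20,24)  (27,28)  (28,30)  (28,31)
take (2,4); take (4,8); take (8,9); take (10,11); take (12,14); skip (13,15); take (16,19); take (20,22); take (27,28); take (28,30).
Selected 9 broadcasts.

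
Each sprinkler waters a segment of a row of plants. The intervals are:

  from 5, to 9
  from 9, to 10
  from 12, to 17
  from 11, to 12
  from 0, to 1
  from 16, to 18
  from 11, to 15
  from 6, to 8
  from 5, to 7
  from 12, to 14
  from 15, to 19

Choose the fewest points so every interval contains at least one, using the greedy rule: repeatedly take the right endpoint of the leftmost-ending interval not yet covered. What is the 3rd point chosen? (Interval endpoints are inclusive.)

10

By right end: [0,1]  [5,7]  [6,8]  [5,9]  [9,10]  [11,12]  [12,14]  [11,15]  [12,17]  [16,18]  [15,19]
[0,1] uncovered → point at 1; [5,7] uncovered → point at 7; [9,10] uncovered → point at 10; [11,12] uncovered → point at 12; [16,18] uncovered → point at 18.
Points: 1, 7, 10, 12, 18 (5 total).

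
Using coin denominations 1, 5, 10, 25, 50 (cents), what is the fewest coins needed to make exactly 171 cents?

171 − 3×50→21 − 2×10→1 − 1×1→0
Total coins = 3 + 2 + 1 = 6

6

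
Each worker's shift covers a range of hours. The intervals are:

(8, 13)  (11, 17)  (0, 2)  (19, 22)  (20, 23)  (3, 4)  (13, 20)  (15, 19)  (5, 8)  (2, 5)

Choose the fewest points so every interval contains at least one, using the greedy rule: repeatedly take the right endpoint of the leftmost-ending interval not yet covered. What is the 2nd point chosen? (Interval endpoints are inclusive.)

4

Sort by right endpoint; whenever an interval is uncovered, place a point at its right end.
Sorted: [0,2] [3,4] [2,5] [5,8] [8,13] [11,17] [15,19] [13,20] [19,22] [20,23]
{[0,2]} hit by 2; {[3,4],[2,5]} hit by 4; {[5,8],[8,13]} hit by 8; {[11,17],[15,19],[13,20]} hit by 17; {[19,22],[20,23]} hit by 22.
Points: 2, 4, 8, 17, 22 (5 total).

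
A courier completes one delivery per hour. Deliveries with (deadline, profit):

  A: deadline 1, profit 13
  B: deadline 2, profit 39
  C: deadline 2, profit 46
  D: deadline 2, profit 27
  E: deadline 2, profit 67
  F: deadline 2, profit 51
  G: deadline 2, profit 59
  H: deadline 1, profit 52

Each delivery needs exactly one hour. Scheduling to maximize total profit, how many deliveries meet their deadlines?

By profit: E(d2,67), G(d2,59), H(d1,52), F(d2,51), C(d2,46), B(d2,39), D(d2,27), A(d1,13)
E→slot 2; G→slot 1; H skipped; F skipped; C skipped; B skipped; D skipped; A skipped.
2 of 8 scheduled.

2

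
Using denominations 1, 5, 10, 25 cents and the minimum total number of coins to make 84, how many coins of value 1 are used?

Use the largest denomination that fits, subtract, and repeat.
84 − 3×25→9 − 1×5→4 − 4×1→0
Count of 1: 4

4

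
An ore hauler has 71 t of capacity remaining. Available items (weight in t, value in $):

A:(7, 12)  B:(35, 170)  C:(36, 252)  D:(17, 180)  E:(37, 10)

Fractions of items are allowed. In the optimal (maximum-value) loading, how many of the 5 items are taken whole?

2

Sort by value per unit weight and fill in that order.
Ratios (sorted): D 10.59, C 7.00, B 4.86, A 1.71, E 0.27
take D (17 @ 180); take C (36 @ 252); take 18/35 of B → 87.43. Capacity used 71/71.
2 item(s) taken whole; one partial (take 18/35 of B).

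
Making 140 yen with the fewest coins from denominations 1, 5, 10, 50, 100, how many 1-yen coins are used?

0

140 − 1×100→40 − 4×10→0
Count of 1: 0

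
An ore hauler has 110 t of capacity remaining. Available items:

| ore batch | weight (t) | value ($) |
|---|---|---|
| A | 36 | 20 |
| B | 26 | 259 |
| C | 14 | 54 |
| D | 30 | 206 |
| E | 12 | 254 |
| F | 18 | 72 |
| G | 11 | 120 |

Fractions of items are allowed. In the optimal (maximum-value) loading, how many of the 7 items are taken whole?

Order: E (254/12=21.17) > G (120/11=10.91) > B (259/26=9.96) > D (206/30=6.87) > F (72/18=4.00) > C (54/14=3.86) > A (20/36=0.56)
Fill: take E (12 @ 254) → take G (11 @ 120) → take B (26 @ 259) → take D (30 @ 206) → take F (18 @ 72) → take 13/14 of C → 50.14; 110/110 used.
5 item(s) taken whole; one partial (take 13/14 of C).

5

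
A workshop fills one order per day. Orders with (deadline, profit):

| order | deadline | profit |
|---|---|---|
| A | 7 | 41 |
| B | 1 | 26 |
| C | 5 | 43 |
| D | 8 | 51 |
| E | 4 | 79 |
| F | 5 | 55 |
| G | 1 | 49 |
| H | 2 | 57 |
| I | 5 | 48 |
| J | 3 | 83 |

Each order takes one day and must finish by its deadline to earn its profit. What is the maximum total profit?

415

Sort by profit descending; place each in the latest free slot ≤ its deadline.
By profit: J(d3,83), E(d4,79), H(d2,57), F(d5,55), D(d8,51), G(d1,49), I(d5,48), C(d5,43), A(d7,41), B(d1,26)
J→slot 3; E→slot 4; H→slot 2; F→slot 5; D→slot 8; G→slot 1; I skipped; C skipped; A→slot 7; B skipped.
Profit = 49 + 57 + 83 + 79 + 55 + 41 + 51 = 415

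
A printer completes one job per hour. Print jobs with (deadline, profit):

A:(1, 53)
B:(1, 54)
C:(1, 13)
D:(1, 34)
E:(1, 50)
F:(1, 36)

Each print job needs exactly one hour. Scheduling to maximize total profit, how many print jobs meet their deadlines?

1

Take jobs in profit order; each goes to the latest open slot no later than its deadline.
By profit: B(d1,54), A(d1,53), E(d1,50), F(d1,36), D(d1,34), C(d1,13)
B→slot 1; A skipped; E skipped; F skipped; D skipped; C skipped.
1 of 6 scheduled.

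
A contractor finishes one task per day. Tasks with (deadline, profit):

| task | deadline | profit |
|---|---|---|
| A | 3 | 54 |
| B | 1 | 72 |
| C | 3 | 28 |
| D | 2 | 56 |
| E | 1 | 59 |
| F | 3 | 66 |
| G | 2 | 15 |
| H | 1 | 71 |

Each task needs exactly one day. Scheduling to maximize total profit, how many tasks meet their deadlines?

Sort by profit descending; place each in the latest free slot ≤ its deadline.
By profit: B(d1,72), H(d1,71), F(d3,66), E(d1,59), D(d2,56), A(d3,54), C(d3,28), G(d2,15)
B→slot 1; H skipped; F→slot 3; E skipped; D→slot 2; A skipped; C skipped; G skipped.
3 of 8 scheduled.

3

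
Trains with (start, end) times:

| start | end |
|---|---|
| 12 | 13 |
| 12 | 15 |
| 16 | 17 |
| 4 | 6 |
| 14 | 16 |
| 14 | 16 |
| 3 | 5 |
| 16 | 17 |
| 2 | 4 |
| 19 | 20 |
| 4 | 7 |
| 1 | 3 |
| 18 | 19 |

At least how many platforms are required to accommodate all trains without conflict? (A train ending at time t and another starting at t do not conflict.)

Events (time:±→running): 1:+→1 2:+→2 3:-→1 3:+→2 4:-→1 4:+→2 4:+→3 … peak 3.

3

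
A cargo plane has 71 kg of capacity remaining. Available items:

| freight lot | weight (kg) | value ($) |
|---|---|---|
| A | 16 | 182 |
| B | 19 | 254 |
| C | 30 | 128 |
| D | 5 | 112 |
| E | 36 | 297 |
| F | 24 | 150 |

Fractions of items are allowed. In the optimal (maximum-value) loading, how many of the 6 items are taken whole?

Greedy by value/weight ratio, highest first.
Order: D (112/5=22.40) > B (254/19=13.37) > A (182/16=11.38) > E (297/36=8.25) > F (150/24=6.25) > C (128/30=4.27)
Fill: take D (5 @ 112) → take B (19 @ 254) → take A (16 @ 182) → take 31/36 of E → 255.75; 71/71 used.
3 item(s) taken whole; one partial (take 31/36 of E).

3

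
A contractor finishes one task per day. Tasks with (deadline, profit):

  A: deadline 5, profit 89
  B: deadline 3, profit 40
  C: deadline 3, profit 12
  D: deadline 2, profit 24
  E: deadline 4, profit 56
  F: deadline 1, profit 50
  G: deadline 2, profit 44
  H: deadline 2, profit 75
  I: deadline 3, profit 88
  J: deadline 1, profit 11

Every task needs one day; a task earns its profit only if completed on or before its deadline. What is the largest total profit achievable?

358

Profit order: A=89 I=88 H=75 E=56 F=50 G=44 B=40 D=24 C=12 J=11
Assign: A→slot 5, I→slot 3, H→slot 2, E→slot 4, F→slot 1, G skipped, B skipped, D skipped, C skipped, J skipped.
Slots: [1:F] [2:H] [3:I] [4:E] [5:A]
Profit = 50 + 75 + 88 + 56 + 89 = 358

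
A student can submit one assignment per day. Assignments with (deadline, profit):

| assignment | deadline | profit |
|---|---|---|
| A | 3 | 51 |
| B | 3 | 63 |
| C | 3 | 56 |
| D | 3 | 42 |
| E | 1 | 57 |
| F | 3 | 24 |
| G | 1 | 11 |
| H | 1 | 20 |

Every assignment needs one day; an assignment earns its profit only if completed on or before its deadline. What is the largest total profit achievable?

176

By profit: B(d3,63), E(d1,57), C(d3,56), A(d3,51), D(d3,42), F(d3,24), H(d1,20), G(d1,11)
B→slot 3; E→slot 1; C→slot 2; A skipped; D skipped; F skipped; H skipped; G skipped.
Profit = 57 + 56 + 63 = 176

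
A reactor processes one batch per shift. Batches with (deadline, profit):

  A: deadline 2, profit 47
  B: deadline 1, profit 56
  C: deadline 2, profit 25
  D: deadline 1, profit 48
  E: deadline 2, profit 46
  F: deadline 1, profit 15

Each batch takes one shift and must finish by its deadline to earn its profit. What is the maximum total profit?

103

Profit order: B=56 D=48 A=47 E=46 C=25 F=15
Assign: B→slot 1, D skipped, A→slot 2, E skipped, C skipped, F skipped.
Slots: [1:B] [2:A]
Profit = 56 + 47 = 103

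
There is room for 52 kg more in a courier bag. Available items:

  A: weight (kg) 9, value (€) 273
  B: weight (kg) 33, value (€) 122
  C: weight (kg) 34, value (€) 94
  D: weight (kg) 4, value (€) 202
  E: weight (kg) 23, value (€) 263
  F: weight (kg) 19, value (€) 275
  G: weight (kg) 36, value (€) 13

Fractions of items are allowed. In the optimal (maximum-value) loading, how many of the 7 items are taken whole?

Sort by value per unit weight and fill in that order.
Order: D (202/4=50.50) > A (273/9=30.33) > F (275/19=14.47) > E (263/23=11.43) > B (122/33=3.70) > C (94/34=2.76) > G (13/36=0.36)
Fill: take D (4 @ 202) → take A (9 @ 273) → take F (19 @ 275) → take 20/23 of E → 228.70; 52/52 used.
3 item(s) taken whole; one partial (take 20/23 of E).

3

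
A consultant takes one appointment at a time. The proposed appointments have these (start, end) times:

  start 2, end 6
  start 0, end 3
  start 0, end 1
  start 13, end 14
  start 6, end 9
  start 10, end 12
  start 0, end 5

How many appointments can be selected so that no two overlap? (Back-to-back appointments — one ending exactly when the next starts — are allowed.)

5

Greedy by earliest finish: after sorting by end time, pick each interval compatible with the last pick.
Sorted by end: (0,1)  (0,3)  (0,5)  (2,6)  (6,9)  (10,12)  (13,14)
take (0,1); skip (0,3); take (2,6); take (6,9); take (10,12); take (13,14).
Selected 5 appointments.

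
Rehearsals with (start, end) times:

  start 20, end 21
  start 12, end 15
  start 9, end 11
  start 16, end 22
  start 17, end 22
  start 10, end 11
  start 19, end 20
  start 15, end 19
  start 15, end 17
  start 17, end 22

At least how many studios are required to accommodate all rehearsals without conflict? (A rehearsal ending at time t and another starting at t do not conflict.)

4

starts: [9, 10, 12, 15, 15, 16, 17, 17, 19, 20]
ends:   [11, 11, 15, 17, 19, 20, 21, 22, 22, 22]
s9→1 s10→2 e11→1 e11→0 s12→1 e15→0 s15→1 s15→2 s16→3 e17→2 s17→3 s17→4  — peak 4.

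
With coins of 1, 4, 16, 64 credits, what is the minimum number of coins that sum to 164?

Greedy: take as many of the largest coin as possible, then repeat with the remainder.
164 = 2×64 + 2×16 + 1×4
Total coins = 2 + 2 + 1 = 5

5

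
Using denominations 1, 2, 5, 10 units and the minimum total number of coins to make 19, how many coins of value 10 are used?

1

Use the largest denomination that fits, subtract, and repeat.
19 = 1×10 + 1×5 + 2×2
Count of 10: 1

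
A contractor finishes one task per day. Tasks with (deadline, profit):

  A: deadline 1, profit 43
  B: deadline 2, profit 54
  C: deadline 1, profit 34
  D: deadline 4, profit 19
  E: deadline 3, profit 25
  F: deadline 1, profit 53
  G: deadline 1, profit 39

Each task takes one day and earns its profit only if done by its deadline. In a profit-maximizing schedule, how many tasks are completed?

4

Take jobs in profit order; each goes to the latest open slot no later than its deadline.
Profit order: B=54 F=53 A=43 G=39 C=34 E=25 D=19
Assign: B→slot 2, F→slot 1, A skipped, G skipped, C skipped, E→slot 3, D→slot 4.
Slots: [1:F] [2:B] [3:E] [4:D]
4 of 7 scheduled.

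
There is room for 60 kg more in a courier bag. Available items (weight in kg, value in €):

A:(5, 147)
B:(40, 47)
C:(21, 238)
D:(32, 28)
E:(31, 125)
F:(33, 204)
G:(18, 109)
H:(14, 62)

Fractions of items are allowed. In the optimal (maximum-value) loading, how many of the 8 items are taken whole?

3

Sort by value per unit weight and fill in that order.
Order: A (147/5=29.40) > C (238/21=11.33) > F (204/33=6.18) > G (109/18=6.06) > H (62/14=4.43) > E (125/31=4.03) > B (47/40=1.18) > D (28/32=0.88)
Fill: take A (5 @ 147) → take C (21 @ 238) → take F (33 @ 204) → take 1/18 of G → 6.06; 60/60 used.
3 item(s) taken whole; one partial (take 1/18 of G).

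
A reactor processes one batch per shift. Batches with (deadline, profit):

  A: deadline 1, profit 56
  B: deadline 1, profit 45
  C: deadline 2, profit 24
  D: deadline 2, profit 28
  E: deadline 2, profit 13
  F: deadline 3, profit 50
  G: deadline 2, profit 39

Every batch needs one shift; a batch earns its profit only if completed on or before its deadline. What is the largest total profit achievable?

145

By profit: A(d1,56), F(d3,50), B(d1,45), G(d2,39), D(d2,28), C(d2,24), E(d2,13)
A→slot 1; F→slot 3; B skipped; G→slot 2; D skipped; C skipped; E skipped.
Profit = 56 + 39 + 50 = 145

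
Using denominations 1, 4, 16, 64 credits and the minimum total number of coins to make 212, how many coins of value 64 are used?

Greedy: take as many of the largest coin as possible, then repeat with the remainder.
212 − 3×64→20 − 1×16→4 − 1×4→0
Count of 64: 3

3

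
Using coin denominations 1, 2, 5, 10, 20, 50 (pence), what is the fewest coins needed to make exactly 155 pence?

4

Use the largest denomination that fits, subtract, and repeat.
155 − 3×50→5 − 1×5→0
Total coins = 3 + 1 = 4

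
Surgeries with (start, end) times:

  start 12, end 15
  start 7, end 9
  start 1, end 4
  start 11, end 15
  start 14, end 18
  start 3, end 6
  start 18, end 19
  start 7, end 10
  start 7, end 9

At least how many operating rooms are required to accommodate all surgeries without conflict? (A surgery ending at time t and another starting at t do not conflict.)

3

The answer is the maximum number of intervals overlapping at any instant.
Events (time:±→running): 1:+→1 3:+→2 4:-→1 6:-→0 7:+→1 7:+→2 7:+→3 … peak 3.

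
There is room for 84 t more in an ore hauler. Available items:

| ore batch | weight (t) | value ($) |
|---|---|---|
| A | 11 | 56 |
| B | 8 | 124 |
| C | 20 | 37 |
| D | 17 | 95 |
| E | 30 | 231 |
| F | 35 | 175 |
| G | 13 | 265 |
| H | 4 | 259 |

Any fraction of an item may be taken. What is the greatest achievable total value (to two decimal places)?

1035.00

Sort by value per unit weight and fill in that order.
Order: H (259/4=64.75) > G (265/13=20.38) > B (124/8=15.50) > E (231/30=7.70) > D (95/17=5.59) > A (56/11=5.09) > F (175/35=5.00) > C (37/20=1.85)
Fill: take H (4 @ 259) → take G (13 @ 265) → take B (8 @ 124) → take E (30 @ 231) → take D (17 @ 95) → take A (11 @ 56) → take 1/35 of F → 5.00; 84/84 used.
Total value = 1035.00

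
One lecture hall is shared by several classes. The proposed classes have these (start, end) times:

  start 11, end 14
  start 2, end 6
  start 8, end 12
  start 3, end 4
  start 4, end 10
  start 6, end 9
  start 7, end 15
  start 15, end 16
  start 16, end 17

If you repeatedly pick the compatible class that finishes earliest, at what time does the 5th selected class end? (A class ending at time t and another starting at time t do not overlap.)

Greedy by earliest finish: after sorting by end time, pick each interval compatible with the last pick.
By end time: (3,4), (2,6), (6,9), (4,10), (8,12), (11,14), (7,15), (15,16), (16,17).
Pick (3,4); next start ≥ 4 → (6,9); next start ≥ 9 → (11,14); next start ≥ 14 → (15,16); next start ≥ 16 → (16,17).
Selected: (3,4) (6,9) (11,14) (15,16) (16,17)

17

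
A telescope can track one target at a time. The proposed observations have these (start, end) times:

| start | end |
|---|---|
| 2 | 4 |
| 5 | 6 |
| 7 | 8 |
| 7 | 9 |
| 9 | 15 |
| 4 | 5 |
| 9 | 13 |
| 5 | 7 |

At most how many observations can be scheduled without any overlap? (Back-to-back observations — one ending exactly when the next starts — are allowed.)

Greedy by earliest finish: after sorting by end time, pick each interval compatible with the last pick.
Sorted by end: (2,4)  (4,5)  (5,6)  (5,7)  (7,8)  (7,9)  (9,13)  (9,15)
take (2,4); take (4,5); take (5,6); skip (5,7); take (7,8); take (9,13).
Selected 5 observations.

5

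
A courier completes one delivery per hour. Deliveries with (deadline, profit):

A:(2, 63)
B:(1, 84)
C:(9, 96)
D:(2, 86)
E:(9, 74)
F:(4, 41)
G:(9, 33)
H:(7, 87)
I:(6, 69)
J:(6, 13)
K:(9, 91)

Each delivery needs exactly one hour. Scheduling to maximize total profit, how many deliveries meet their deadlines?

9

By profit: C(d9,96), K(d9,91), H(d7,87), D(d2,86), B(d1,84), E(d9,74), I(d6,69), A(d2,63), F(d4,41), G(d9,33), J(d6,13)
C→slot 9; K→slot 8; H→slot 7; D→slot 2; B→slot 1; E→slot 6; I→slot 5; A skipped; F→slot 4; G→slot 3; J skipped.
9 of 11 scheduled.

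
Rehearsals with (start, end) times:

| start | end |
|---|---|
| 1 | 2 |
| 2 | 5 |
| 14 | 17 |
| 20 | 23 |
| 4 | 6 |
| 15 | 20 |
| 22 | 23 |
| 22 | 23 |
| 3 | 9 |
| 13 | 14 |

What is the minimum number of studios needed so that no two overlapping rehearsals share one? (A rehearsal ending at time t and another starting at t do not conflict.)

3

Count concurrent intervals with a sweep; the peak is the room count.
starts: [1, 2, 3, 4, 13, 14, 15, 20, 22, 22]
ends:   [2, 5, 6, 9, 14, 17, 20, 23, 23, 23]
s1→1 e2→0 s2→1 s3→2 s4→3  — peak 3.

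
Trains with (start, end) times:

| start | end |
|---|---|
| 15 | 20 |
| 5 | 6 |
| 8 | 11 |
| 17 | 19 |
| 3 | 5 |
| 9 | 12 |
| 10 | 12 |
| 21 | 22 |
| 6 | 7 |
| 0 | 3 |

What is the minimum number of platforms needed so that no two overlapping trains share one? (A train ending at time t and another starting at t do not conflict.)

starts: [0, 3, 5, 6, 8, 9, 10, 15, 17, 21]
ends:   [3, 5, 6, 7, 11, 12, 12, 19, 20, 22]
s0→1 e3→0 s3→1 e5→0 s5→1 e6→0 s6→1 e7→0 s8→1 s9→2 s10→3  — peak 3.

3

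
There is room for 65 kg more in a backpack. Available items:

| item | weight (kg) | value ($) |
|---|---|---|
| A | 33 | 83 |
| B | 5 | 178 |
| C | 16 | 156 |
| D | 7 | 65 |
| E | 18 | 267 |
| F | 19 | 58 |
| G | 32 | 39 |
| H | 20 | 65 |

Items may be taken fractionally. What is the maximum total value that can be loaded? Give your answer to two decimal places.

727.75

Sort by value per unit weight and fill in that order.
Order: B (178/5=35.60) > E (267/18=14.83) > C (156/16=9.75) > D (65/7=9.29) > H (65/20=3.25) > F (58/19=3.05) > A (83/33=2.52) > G (39/32=1.22)
Fill: take B (5 @ 178) → take E (18 @ 267) → take C (16 @ 156) → take D (7 @ 65) → take 19/20 of H → 61.75; 65/65 used.
Total value = 727.75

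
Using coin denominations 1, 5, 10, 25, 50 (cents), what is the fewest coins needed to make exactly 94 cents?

Use the largest denomination that fits, subtract, and repeat.
94 − 1×50→44 − 1×25→19 − 1×10→9 − 1×5→4 − 4×1→0
Total coins = 1 + 1 + 1 + 1 + 4 = 8

8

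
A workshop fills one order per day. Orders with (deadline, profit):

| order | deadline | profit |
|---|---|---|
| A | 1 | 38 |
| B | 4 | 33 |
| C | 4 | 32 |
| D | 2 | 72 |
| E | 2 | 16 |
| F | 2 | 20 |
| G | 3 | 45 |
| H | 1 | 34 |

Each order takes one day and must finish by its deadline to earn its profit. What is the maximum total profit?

188

Profit order: D=72 G=45 A=38 H=34 B=33 C=32 F=20 E=16
Assign: D→slot 2, G→slot 3, A→slot 1, H skipped, B→slot 4, C skipped, F skipped, E skipped.
Slots: [1:A] [2:D] [3:G] [4:B]
Profit = 38 + 72 + 45 + 33 = 188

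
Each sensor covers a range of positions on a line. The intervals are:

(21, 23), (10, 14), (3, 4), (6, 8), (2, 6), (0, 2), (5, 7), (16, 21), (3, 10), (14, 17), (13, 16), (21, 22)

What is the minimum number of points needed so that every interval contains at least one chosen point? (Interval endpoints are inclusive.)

5

Sort by right endpoint; whenever an interval is uncovered, place a point at its right end.
Sorted: [0,2] [3,4] [2,6] [5,7] [6,8] [3,10] [10,14] [13,16] [14,17] [16,21] [21,22] [21,23]
{[0,2]} hit by 2; {[3,4],[2,6]} hit by 4; {[5,7],[6,8],[3,10]} hit by 7; {[10,14],[13,16],[14,17]} hit by 14; {[16,21],[21,22],[21,23]} hit by 21.
Points: 2, 4, 7, 14, 21 (5 total).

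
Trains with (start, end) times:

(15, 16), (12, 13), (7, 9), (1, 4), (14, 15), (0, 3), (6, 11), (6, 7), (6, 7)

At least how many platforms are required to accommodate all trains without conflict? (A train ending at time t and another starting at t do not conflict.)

3

starts: [0, 1, 6, 6, 6, 7, 12, 14, 15]
ends:   [3, 4, 7, 7, 9, 11, 13, 15, 16]
s0→1 s1→2 e3→1 e4→0 s6→1 s6→2 s6→3  — peak 3.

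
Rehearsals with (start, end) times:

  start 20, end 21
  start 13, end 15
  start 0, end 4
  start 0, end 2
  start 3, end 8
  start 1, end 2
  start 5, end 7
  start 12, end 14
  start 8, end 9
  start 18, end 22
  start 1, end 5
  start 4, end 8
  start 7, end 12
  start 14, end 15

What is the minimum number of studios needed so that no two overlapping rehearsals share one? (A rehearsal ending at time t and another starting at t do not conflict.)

Events (time:±→running): 0:+→1 0:+→2 1:+→3 1:+→4 … peak 4.

4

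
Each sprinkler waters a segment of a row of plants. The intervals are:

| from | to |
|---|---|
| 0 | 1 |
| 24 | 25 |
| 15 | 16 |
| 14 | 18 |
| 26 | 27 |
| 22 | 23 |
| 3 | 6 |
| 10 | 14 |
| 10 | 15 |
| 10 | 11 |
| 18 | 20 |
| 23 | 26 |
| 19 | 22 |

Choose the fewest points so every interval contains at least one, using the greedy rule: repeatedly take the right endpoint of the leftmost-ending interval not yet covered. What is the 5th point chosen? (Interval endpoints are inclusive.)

Sort by right endpoint; whenever an interval is uncovered, place a point at its right end.
Sorted: [0,1] [3,6] [10,11] [10,14] [10,15] [15,16] [14,18] [18,20] [19,22] [22,23] [24,25] [23,26] [26,27]
{[0,1]} hit by 1; {[3,6]} hit by 6; {[10,11],[10,14],[10,15]} hit by 11; {[15,16],[14,18]} hit by 16; {[18,20],[19,22]} hit by 20; {[22,23]} hit by 23; {[24,25],[23,26]} hit by 25; {[26,27]} hit by 27.
Points: 1, 6, 11, 16, 20, 23, 25, 27 (8 total).

20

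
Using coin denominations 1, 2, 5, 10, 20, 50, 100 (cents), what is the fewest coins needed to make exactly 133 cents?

133 = 1×100 + 1×20 + 1×10 + 1×2 + 1×1
Total coins = 1 + 1 + 1 + 1 + 1 = 5

5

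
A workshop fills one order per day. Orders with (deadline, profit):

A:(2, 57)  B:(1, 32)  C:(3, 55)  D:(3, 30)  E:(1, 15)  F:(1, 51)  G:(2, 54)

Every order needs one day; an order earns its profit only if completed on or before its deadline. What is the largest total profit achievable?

Profit order: A=57 C=55 G=54 F=51 B=32 D=30 E=15
Assign: A→slot 2, C→slot 3, G→slot 1, F skipped, B skipped, D skipped, E skipped.
Slots: [1:G] [2:A] [3:C]
Profit = 54 + 57 + 55 = 166

166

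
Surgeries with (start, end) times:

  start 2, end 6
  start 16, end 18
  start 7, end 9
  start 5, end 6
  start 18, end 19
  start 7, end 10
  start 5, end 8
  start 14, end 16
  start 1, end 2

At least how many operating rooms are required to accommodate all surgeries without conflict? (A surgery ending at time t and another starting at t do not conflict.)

3

Count concurrent intervals with a sweep; the peak is the room count.
starts: [1, 2, 5, 5, 7, 7, 14, 16, 18]
ends:   [2, 6, 6, 8, 9, 10, 16, 18, 19]
s1→1 e2→0 s2→1 s5→2 s5→3  — peak 3.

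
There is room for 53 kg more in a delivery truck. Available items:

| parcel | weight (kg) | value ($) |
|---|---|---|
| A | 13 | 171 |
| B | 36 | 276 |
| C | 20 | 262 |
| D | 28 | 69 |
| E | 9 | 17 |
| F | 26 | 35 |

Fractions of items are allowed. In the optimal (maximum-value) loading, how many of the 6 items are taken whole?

2

Greedy by value/weight ratio, highest first.
Ratios (sorted): A 13.15, C 13.10, B 7.67, D 2.46, E 1.89, F 1.35
take A (13 @ 171); take C (20 @ 262); take 20/36 of B → 153.33. Capacity used 53/53.
2 item(s) taken whole; one partial (take 20/36 of B).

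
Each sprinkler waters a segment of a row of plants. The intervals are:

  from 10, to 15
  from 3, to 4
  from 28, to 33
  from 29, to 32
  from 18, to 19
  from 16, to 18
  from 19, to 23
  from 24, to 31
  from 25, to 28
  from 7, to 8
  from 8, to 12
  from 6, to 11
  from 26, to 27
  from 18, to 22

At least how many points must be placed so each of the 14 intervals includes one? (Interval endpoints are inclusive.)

By right end: [3,4]  [7,8]  [6,11]  [8,12]  [10,15]  [16,18]  [18,19]  [18,22]  [19,23]  [26,27]  [25,28]  [24,31]  [29,32]  [28,33]
[3,4] uncovered → point at 4; [7,8] uncovered → point at 8; [10,15] uncovered → point at 15; [16,18] uncovered → point at 18; [19,23] uncovered → point at 23; [26,27] uncovered → point at 27; [29,32] uncovered → point at 32.
Points: 4, 8, 15, 18, 23, 27, 32 (7 total).

7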